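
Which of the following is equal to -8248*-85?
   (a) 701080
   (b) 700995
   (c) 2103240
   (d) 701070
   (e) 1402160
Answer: a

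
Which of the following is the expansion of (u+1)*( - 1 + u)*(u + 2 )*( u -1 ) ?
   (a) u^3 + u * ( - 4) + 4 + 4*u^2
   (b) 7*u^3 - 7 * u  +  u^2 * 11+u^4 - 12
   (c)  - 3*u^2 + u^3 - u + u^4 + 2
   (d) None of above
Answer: c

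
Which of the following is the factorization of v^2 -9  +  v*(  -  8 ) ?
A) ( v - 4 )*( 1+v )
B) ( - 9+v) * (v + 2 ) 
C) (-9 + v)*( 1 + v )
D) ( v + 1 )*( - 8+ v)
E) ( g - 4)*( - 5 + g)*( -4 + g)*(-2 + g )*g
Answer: C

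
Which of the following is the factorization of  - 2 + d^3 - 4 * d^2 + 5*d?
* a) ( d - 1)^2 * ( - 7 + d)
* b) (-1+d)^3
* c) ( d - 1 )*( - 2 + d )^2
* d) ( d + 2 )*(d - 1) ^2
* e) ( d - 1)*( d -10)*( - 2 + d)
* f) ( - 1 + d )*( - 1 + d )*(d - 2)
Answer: f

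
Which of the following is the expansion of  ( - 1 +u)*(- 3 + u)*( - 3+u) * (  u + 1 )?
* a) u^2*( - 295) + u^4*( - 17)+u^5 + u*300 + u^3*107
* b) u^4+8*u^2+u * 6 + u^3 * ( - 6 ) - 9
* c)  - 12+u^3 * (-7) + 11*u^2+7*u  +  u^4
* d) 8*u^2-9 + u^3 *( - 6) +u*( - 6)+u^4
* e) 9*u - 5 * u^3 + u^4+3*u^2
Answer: b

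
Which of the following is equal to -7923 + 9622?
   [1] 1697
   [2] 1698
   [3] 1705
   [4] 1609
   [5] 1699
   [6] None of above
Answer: 5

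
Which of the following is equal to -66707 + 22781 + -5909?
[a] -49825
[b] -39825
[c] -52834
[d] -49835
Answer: d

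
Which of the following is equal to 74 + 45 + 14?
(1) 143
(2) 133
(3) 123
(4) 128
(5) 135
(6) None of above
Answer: 2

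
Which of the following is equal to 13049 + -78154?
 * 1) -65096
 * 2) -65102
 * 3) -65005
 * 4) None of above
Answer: 4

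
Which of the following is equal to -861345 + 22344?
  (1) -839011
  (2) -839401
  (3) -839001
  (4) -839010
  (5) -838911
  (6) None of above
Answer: 3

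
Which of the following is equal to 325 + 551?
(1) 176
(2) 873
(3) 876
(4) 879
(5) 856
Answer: 3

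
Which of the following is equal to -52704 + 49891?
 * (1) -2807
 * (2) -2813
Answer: 2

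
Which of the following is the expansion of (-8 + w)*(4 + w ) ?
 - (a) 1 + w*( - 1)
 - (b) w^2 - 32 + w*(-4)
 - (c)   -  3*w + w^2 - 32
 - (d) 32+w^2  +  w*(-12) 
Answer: b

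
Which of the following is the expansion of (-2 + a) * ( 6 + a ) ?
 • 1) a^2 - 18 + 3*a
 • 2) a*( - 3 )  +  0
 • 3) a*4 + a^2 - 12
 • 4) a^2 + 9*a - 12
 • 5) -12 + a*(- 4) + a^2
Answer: 3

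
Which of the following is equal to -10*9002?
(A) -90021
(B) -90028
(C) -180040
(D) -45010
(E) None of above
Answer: E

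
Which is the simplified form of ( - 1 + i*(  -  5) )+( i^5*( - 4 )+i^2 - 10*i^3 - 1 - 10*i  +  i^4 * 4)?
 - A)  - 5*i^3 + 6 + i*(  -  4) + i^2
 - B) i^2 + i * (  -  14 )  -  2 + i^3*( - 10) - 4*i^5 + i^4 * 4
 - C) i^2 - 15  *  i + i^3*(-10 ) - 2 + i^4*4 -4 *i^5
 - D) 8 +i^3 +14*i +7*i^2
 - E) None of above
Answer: C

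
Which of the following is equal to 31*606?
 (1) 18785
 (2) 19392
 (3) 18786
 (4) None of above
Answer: 3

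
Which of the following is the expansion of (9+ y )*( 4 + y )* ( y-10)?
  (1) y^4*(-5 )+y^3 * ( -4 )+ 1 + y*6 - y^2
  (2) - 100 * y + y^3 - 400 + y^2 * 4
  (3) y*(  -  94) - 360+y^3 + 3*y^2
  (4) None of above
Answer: 3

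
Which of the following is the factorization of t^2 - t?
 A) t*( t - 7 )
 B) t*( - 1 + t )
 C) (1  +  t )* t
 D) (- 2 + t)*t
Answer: B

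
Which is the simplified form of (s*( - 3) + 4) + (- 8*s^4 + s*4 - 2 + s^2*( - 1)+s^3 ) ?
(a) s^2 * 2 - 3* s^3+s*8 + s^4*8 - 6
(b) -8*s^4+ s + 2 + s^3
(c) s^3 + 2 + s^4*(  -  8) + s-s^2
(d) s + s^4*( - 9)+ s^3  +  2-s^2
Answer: c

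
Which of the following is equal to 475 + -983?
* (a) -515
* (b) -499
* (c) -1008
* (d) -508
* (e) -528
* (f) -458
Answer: d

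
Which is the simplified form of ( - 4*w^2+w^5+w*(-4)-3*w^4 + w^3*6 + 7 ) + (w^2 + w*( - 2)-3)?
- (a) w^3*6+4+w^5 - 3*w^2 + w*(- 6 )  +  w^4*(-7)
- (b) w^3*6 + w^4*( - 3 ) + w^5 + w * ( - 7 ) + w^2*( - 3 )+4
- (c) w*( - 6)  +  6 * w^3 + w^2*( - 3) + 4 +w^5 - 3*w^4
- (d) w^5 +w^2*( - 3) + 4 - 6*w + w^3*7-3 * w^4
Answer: c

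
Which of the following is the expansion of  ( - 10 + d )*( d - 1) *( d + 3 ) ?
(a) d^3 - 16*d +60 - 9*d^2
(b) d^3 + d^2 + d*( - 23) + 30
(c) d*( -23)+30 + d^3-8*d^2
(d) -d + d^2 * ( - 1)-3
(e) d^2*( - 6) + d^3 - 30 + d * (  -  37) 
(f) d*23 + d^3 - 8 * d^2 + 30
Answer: c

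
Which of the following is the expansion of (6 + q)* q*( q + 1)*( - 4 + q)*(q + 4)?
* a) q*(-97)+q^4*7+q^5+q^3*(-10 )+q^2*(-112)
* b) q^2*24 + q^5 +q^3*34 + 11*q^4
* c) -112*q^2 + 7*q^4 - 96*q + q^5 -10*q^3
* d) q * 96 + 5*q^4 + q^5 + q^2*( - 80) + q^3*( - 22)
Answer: c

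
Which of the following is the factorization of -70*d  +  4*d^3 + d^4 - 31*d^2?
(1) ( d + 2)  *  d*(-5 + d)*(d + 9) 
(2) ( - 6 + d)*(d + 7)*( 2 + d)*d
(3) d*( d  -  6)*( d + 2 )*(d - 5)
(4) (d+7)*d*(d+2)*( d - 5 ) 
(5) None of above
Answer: 4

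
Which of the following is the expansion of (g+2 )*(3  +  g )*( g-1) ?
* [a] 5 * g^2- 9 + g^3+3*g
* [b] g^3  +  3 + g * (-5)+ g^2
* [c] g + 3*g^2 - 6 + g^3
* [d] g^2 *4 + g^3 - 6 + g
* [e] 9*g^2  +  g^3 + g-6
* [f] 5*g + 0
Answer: d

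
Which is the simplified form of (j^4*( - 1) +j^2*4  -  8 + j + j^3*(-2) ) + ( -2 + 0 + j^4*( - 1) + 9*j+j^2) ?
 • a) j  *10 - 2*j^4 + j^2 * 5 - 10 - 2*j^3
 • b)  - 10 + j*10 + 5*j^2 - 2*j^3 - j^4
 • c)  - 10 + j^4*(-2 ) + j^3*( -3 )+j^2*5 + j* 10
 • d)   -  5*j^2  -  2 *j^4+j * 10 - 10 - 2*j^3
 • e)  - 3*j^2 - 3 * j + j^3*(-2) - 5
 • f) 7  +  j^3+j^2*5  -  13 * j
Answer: a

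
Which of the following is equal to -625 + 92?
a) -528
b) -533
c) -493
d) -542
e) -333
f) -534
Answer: b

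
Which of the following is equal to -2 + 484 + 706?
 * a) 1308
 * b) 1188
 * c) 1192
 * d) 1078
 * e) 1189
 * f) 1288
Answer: b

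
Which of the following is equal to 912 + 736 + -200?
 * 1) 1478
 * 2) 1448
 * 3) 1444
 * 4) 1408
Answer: 2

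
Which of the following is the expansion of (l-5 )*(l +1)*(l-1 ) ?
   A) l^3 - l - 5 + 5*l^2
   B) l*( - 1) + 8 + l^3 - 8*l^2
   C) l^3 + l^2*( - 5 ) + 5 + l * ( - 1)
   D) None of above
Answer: C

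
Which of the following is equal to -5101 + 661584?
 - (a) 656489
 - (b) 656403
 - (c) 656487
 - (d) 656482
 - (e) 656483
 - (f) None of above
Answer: e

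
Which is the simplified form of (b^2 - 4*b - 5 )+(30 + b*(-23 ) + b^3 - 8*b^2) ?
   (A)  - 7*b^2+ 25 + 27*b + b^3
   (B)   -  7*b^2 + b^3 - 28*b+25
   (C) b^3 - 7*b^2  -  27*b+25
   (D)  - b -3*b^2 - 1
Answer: C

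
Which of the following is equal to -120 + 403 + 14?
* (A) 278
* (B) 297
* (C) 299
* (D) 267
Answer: B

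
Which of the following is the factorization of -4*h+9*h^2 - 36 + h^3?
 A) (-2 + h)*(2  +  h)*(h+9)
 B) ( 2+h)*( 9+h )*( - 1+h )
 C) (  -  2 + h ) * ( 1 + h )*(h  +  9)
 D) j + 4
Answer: A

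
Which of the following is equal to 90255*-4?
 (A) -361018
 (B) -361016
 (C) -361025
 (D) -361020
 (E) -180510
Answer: D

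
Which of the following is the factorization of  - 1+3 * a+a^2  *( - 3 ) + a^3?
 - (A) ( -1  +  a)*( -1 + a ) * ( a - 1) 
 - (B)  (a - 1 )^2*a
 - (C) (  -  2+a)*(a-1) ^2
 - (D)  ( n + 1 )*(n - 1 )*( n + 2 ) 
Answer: A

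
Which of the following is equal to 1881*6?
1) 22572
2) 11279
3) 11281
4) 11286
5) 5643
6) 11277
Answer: 4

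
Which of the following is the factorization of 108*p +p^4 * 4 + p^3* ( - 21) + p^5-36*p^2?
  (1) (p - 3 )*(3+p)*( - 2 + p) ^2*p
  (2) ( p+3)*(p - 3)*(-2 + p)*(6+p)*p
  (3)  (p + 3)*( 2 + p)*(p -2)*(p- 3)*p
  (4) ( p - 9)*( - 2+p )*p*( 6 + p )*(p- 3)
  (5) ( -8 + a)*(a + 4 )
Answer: 2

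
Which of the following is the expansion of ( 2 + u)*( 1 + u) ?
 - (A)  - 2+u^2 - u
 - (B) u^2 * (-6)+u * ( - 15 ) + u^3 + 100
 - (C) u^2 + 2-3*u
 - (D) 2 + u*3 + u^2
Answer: D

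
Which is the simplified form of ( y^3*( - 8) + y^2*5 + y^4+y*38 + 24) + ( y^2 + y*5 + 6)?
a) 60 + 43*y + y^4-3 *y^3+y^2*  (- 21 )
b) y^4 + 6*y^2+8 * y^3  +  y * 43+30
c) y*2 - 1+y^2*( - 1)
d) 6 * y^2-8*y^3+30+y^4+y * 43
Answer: d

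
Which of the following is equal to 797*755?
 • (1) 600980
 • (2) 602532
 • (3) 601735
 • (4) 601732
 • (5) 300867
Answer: 3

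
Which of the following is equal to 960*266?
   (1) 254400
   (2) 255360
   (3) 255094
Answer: 2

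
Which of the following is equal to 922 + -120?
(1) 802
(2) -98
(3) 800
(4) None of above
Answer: 1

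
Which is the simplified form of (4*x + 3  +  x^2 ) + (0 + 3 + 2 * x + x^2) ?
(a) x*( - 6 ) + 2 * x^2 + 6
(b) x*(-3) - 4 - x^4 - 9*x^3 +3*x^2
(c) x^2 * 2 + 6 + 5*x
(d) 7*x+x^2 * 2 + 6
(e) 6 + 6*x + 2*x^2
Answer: e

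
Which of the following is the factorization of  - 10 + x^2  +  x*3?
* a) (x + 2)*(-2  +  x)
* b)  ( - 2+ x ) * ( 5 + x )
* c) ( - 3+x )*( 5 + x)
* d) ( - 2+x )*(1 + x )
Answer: b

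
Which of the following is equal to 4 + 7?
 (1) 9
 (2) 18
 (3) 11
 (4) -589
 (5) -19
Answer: 3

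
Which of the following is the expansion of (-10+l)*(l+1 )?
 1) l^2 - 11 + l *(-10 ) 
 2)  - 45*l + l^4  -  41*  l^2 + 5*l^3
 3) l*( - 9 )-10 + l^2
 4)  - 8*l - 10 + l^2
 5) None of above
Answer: 3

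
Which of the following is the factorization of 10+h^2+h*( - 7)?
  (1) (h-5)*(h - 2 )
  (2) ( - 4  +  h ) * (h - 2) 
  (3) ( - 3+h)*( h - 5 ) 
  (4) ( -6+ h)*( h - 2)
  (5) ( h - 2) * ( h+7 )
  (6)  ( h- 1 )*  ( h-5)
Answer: 1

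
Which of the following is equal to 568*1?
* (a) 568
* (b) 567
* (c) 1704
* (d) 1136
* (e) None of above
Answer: a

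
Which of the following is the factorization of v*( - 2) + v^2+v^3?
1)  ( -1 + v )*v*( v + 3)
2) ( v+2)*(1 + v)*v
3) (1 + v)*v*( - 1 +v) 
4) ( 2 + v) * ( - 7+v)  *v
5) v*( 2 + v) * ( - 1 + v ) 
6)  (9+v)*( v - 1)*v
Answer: 5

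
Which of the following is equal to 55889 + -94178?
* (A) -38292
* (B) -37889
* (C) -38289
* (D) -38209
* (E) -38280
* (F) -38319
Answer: C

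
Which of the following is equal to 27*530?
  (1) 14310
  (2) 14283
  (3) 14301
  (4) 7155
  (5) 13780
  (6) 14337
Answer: 1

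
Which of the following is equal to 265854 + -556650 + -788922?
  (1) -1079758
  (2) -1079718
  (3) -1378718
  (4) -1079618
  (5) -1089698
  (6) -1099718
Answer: 2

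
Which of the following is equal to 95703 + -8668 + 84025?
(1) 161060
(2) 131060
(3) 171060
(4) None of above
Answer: 3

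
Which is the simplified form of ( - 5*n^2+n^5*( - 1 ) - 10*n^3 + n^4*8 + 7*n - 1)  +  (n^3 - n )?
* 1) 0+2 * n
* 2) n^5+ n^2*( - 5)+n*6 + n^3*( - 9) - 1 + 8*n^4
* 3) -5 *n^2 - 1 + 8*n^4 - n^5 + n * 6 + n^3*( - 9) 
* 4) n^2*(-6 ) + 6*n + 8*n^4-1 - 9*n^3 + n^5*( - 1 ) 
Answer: 3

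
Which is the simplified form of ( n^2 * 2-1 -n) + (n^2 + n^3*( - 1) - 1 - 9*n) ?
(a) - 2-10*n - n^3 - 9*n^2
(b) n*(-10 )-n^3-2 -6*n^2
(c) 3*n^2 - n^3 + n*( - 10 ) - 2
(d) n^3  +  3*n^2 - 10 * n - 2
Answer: c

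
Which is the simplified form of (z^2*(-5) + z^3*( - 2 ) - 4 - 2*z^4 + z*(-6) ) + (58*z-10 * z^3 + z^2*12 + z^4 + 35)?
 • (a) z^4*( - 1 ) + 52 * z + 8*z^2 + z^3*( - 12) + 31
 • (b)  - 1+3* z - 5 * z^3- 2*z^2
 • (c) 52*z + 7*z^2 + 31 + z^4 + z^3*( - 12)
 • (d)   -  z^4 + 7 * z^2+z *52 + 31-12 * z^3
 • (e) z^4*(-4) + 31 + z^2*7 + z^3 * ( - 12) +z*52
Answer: d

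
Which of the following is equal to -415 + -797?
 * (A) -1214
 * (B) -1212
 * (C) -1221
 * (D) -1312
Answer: B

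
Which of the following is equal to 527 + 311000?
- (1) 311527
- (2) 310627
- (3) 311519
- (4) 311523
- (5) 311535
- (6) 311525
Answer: 1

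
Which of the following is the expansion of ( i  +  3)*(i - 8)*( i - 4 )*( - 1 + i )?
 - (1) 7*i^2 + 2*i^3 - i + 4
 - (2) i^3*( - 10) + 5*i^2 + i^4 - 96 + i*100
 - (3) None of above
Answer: 2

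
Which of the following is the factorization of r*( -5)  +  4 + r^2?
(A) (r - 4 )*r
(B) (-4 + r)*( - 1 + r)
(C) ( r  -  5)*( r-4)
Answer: B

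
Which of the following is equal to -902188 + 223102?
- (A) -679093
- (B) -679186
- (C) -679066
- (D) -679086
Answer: D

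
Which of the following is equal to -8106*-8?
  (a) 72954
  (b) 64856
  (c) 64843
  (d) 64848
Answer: d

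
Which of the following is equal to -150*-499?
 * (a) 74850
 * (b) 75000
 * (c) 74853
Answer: a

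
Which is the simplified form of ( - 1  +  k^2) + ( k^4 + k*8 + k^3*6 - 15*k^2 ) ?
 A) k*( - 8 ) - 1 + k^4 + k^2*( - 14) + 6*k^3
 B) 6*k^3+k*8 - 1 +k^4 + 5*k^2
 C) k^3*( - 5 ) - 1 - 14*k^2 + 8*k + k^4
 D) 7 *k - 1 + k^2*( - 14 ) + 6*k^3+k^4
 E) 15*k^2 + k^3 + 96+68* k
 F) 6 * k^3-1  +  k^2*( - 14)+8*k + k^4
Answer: F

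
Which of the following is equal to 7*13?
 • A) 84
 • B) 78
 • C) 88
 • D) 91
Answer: D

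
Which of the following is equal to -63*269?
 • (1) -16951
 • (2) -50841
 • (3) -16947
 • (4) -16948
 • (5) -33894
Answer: 3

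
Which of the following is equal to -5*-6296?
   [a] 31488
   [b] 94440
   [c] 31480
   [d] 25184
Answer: c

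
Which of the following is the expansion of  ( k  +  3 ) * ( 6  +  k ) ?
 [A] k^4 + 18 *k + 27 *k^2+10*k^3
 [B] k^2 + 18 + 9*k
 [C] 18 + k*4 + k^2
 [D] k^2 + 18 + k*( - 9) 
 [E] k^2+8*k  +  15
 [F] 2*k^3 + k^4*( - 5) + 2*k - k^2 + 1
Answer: B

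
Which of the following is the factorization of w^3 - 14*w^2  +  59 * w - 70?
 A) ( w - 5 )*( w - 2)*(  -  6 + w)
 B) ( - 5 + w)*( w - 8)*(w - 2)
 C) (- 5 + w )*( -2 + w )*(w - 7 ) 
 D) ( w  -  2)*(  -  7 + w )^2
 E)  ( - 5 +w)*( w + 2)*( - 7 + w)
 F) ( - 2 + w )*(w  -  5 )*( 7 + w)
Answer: C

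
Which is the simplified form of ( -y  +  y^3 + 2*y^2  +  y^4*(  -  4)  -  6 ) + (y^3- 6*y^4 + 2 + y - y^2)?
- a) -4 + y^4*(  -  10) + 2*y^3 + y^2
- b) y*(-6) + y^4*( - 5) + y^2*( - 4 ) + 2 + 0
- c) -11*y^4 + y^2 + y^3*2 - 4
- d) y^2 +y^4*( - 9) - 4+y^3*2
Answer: a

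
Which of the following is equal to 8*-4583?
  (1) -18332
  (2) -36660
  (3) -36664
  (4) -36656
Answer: 3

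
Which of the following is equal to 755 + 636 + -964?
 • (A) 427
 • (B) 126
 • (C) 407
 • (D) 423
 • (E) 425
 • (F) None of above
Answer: A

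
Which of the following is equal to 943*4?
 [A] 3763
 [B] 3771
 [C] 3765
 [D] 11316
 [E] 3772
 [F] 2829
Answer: E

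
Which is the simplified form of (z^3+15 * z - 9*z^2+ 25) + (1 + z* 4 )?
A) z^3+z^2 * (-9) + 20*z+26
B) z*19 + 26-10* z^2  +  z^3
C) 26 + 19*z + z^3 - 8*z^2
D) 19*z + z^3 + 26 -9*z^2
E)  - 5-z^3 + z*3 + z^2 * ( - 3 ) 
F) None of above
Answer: D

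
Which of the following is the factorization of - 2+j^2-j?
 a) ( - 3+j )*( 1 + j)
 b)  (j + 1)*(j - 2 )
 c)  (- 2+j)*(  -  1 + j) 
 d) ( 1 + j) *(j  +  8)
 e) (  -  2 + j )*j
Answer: b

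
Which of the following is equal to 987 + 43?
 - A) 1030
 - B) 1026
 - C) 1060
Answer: A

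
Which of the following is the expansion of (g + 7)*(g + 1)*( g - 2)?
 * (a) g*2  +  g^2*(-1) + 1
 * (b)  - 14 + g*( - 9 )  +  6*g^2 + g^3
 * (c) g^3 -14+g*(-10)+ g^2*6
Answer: b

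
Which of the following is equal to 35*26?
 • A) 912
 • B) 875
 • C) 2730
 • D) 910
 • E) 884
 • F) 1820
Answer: D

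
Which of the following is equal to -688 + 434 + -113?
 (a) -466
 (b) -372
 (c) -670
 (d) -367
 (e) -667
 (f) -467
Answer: d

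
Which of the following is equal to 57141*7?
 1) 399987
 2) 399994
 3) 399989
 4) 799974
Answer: 1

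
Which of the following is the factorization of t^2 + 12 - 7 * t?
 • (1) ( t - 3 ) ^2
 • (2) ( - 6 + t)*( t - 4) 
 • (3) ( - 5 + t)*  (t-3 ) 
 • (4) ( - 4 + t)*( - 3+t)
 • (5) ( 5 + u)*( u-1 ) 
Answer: 4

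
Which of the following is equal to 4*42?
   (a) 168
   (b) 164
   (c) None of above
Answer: a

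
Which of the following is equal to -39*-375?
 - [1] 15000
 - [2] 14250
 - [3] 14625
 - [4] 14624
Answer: 3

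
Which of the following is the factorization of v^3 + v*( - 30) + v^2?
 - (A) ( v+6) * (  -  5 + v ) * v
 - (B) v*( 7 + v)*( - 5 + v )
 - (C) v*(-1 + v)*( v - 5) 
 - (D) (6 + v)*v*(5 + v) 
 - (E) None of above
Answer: A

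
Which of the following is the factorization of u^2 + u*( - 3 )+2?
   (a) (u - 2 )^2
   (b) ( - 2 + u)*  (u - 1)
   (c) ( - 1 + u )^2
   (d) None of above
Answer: b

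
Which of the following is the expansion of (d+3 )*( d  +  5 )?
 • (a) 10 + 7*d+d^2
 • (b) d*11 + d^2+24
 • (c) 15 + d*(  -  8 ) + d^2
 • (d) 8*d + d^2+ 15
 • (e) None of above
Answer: d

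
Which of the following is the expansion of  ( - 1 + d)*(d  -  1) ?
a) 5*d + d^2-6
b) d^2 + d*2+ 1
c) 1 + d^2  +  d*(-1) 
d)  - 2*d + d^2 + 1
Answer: d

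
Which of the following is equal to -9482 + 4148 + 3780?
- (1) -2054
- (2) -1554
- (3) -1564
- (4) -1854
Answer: 2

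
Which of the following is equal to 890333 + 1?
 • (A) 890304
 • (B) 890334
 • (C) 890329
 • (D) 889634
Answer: B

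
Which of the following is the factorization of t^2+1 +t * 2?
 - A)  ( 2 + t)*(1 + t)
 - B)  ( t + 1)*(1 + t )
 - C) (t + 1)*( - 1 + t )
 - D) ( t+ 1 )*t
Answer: B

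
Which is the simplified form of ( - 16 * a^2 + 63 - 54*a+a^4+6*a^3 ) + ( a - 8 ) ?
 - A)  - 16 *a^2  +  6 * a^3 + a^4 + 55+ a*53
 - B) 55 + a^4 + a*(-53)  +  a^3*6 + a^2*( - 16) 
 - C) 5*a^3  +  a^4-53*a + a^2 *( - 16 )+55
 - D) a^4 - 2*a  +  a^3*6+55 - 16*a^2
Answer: B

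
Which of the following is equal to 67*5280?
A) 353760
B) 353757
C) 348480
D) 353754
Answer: A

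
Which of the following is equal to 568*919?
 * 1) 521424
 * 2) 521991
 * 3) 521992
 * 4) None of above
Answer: 3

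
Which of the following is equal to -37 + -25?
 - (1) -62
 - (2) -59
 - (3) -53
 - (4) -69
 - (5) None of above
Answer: 1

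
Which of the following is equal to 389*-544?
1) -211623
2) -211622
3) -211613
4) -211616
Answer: 4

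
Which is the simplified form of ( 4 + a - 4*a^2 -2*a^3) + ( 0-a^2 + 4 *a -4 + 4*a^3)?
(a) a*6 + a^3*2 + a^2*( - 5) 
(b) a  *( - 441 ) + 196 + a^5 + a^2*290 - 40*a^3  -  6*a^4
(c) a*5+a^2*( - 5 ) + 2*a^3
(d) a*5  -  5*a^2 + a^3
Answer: c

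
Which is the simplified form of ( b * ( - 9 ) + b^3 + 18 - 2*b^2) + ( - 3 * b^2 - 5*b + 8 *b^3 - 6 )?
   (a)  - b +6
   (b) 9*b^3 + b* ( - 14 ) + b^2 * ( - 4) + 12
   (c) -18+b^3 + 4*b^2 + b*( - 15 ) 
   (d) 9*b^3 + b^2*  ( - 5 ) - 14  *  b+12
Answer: d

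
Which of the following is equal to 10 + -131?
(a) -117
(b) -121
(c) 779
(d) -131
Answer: b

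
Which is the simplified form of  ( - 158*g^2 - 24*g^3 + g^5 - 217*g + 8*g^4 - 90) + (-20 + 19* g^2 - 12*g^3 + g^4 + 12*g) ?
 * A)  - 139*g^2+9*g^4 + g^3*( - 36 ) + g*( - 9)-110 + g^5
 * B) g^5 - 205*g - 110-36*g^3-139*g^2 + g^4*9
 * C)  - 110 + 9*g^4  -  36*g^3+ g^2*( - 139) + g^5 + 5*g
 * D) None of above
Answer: B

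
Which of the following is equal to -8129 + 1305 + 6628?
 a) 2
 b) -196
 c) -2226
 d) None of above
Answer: b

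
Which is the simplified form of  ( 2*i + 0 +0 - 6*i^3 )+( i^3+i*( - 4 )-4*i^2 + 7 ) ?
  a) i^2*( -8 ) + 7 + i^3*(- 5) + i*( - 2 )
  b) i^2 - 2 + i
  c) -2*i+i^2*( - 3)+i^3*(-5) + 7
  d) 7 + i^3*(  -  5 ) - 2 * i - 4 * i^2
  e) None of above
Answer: d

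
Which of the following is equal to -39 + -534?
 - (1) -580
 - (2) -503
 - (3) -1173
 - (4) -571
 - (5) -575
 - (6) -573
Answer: 6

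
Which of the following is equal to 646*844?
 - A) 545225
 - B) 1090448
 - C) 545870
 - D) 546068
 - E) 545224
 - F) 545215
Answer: E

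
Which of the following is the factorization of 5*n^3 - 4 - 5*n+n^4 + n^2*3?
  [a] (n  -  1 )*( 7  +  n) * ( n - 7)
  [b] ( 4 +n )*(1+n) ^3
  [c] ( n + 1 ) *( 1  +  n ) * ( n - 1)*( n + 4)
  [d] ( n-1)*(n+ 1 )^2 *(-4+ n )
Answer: c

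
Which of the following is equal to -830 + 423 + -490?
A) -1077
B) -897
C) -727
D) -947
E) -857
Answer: B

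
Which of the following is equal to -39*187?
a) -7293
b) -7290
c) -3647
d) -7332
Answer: a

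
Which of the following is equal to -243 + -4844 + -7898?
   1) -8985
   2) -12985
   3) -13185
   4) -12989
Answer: 2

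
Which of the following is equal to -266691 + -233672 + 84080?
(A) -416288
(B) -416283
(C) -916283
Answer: B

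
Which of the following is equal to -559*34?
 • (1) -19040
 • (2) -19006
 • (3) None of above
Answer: 2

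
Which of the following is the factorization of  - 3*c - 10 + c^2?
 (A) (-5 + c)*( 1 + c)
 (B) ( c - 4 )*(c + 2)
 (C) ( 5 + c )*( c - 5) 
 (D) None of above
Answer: D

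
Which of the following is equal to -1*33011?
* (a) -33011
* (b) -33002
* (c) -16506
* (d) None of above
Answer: a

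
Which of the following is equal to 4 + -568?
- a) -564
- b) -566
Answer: a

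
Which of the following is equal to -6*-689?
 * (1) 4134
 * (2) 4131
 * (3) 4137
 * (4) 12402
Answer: 1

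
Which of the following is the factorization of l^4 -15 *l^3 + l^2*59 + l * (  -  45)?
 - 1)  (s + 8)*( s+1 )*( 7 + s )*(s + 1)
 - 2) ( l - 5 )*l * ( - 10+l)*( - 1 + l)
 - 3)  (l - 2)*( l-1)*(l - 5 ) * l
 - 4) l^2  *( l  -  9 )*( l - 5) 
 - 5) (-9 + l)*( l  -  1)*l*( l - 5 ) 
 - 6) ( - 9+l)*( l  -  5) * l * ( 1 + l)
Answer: 5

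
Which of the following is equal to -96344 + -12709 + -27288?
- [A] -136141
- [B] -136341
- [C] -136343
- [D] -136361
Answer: B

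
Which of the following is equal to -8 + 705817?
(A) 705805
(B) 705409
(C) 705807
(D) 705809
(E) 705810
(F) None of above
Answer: D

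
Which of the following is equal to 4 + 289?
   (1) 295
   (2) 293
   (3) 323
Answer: 2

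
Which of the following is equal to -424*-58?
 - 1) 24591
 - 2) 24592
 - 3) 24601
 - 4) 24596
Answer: 2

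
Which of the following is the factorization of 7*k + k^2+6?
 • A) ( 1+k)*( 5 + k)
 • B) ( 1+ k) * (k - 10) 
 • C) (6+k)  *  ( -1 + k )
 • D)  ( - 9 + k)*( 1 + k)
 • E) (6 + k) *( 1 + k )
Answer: E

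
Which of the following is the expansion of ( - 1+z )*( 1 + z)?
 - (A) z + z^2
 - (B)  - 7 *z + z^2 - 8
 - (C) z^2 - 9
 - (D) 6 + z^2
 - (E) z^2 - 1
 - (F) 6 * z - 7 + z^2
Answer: E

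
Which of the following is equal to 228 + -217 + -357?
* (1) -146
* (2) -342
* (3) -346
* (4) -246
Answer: 3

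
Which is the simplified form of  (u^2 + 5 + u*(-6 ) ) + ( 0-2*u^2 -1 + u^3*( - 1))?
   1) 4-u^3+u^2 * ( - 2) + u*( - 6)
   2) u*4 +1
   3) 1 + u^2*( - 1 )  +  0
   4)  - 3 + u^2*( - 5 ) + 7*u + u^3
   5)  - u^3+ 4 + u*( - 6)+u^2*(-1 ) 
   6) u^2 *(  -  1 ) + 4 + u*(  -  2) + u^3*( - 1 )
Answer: 5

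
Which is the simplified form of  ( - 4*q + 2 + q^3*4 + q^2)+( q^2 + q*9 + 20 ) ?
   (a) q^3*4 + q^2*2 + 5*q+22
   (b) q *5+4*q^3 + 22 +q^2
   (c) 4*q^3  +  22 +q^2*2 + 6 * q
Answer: a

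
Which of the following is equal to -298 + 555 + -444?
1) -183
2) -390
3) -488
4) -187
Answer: 4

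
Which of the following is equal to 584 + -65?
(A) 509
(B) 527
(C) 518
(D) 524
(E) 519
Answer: E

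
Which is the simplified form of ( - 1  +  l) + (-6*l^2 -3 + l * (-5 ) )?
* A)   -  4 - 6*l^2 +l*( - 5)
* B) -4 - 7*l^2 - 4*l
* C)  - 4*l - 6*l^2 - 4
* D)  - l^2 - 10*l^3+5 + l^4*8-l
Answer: C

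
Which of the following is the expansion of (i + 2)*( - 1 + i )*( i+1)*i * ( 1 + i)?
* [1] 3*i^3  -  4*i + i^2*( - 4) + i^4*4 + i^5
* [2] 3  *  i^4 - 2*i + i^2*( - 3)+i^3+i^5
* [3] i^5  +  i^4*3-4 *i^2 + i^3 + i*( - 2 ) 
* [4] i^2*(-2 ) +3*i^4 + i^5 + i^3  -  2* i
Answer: 2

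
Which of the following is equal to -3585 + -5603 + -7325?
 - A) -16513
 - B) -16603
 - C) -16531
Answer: A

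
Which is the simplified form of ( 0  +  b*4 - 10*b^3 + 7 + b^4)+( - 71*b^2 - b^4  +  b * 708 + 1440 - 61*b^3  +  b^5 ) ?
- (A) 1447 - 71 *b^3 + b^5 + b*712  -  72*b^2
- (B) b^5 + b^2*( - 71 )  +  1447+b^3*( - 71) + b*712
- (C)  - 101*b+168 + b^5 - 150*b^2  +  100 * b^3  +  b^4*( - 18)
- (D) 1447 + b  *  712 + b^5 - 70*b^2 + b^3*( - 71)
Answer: B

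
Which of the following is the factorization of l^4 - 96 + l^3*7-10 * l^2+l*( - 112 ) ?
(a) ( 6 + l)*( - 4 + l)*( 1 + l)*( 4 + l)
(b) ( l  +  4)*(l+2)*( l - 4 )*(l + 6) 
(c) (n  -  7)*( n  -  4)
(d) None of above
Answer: a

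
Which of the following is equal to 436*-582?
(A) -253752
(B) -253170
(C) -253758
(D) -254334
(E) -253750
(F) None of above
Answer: A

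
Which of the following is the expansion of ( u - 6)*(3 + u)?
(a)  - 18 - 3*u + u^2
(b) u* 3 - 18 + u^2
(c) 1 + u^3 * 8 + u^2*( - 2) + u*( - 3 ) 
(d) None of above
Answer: a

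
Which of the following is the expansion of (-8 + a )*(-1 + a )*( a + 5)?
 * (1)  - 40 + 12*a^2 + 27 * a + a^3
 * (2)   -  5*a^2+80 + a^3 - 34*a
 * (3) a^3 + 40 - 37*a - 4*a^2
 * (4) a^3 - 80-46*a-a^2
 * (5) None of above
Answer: 3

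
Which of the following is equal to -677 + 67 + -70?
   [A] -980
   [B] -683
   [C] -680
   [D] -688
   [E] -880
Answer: C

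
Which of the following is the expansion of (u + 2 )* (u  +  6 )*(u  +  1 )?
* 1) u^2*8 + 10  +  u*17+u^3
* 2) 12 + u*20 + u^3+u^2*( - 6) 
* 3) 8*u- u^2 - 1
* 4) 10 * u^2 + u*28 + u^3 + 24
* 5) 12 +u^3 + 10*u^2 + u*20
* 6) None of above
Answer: 6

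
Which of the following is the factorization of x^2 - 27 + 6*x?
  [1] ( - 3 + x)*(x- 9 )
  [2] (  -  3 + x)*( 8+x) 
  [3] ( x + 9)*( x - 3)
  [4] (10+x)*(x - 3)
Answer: 3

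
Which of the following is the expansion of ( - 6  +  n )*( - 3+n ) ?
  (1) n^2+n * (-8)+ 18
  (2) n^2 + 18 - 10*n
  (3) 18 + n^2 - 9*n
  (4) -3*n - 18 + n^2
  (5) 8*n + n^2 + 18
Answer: 3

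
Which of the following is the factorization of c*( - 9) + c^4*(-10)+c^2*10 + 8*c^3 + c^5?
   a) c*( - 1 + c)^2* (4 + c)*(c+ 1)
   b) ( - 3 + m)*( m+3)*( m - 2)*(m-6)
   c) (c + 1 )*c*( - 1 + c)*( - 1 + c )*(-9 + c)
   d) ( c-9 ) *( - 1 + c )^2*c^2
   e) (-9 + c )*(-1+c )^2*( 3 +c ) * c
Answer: c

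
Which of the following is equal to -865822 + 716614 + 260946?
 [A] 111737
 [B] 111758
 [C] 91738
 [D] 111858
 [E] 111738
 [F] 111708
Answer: E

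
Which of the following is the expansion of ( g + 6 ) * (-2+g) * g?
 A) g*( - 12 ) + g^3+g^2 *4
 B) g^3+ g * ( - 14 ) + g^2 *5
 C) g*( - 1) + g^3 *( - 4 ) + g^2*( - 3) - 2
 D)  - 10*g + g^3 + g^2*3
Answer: A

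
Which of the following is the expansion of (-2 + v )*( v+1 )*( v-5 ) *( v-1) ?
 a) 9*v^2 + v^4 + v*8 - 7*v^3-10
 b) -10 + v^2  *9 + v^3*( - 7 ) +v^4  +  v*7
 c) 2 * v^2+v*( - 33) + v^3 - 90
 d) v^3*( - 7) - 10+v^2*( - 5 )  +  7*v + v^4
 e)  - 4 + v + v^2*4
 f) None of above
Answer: b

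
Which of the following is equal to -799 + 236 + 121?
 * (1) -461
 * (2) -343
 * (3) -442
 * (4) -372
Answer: 3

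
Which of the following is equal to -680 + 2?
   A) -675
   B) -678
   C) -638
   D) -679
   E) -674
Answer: B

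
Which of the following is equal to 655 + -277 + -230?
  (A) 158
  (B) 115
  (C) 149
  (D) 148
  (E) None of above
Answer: D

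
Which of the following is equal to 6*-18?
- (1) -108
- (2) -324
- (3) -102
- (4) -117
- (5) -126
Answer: 1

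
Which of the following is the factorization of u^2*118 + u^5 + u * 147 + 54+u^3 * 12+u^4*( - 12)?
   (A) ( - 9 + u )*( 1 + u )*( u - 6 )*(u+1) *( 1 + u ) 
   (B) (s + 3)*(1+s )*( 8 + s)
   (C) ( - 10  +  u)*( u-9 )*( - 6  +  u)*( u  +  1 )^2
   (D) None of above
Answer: A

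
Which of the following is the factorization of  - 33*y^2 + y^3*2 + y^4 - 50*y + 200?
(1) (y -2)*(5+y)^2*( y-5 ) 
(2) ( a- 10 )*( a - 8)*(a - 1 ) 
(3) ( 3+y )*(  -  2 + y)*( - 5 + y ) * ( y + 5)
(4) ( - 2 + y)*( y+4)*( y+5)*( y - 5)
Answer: 4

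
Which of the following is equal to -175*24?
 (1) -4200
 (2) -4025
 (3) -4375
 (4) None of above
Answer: 1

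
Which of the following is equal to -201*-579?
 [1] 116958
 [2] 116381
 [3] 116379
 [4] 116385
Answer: 3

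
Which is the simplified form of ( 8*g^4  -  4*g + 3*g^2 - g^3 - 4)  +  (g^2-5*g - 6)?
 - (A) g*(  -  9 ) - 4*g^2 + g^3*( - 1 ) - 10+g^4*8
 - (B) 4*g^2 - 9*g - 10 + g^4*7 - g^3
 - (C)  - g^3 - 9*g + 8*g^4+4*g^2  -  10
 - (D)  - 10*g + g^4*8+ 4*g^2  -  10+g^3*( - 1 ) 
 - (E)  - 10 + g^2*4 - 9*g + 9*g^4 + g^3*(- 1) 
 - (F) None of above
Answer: C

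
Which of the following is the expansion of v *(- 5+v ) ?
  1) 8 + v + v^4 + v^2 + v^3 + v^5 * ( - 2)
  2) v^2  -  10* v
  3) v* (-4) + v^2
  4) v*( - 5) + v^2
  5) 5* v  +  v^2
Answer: 4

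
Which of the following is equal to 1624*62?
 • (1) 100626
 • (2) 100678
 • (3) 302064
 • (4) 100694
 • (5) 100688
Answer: 5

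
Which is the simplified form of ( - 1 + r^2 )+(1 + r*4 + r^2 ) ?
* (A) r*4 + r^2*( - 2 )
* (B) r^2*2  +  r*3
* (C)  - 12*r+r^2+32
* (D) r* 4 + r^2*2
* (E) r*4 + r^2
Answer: D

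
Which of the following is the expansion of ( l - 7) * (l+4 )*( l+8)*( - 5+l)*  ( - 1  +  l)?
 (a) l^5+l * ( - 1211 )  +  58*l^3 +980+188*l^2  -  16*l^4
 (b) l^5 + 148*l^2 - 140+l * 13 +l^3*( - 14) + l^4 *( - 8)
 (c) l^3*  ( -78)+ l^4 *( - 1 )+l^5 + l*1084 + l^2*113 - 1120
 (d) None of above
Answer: d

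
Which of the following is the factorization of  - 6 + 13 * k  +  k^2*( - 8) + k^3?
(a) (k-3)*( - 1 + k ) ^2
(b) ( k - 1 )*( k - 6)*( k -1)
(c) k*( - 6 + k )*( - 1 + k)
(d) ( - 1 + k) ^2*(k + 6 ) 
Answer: b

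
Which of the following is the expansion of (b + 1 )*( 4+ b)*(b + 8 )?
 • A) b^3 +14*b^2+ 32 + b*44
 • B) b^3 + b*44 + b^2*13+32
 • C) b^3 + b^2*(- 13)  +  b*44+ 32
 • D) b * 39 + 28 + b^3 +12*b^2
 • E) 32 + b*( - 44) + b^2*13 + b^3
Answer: B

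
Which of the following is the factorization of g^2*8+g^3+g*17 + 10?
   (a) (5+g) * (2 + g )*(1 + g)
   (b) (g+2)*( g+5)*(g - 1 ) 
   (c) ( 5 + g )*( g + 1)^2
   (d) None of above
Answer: a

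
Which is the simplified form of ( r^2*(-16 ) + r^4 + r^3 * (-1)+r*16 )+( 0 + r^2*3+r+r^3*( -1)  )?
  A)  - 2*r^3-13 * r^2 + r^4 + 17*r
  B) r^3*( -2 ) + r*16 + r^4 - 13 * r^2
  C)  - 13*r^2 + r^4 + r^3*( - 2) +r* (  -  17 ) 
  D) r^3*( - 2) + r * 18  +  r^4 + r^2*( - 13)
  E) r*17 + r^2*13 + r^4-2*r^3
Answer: A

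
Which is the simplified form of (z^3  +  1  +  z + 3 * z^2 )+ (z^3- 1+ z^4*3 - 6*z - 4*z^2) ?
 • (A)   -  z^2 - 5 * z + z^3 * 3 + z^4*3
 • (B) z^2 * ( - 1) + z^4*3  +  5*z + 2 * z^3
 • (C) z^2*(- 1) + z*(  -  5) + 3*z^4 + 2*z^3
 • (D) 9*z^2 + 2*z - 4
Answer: C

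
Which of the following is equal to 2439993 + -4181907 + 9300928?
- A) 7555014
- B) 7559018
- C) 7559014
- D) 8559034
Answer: C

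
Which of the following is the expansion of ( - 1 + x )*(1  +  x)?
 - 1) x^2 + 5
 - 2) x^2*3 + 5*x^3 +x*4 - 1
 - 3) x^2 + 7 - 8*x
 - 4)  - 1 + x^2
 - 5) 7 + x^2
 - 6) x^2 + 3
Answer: 4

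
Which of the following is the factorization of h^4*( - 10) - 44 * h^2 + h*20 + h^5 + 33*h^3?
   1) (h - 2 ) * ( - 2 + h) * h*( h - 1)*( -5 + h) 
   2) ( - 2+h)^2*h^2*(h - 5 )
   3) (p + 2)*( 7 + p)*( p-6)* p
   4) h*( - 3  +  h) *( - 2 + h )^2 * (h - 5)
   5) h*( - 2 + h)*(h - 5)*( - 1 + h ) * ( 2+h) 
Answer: 1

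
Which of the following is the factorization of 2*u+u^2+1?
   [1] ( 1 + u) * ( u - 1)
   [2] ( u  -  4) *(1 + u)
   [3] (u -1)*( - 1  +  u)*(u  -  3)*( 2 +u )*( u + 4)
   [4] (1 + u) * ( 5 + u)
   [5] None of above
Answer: 5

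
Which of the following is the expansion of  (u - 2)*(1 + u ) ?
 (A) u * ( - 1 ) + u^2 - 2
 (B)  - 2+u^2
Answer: A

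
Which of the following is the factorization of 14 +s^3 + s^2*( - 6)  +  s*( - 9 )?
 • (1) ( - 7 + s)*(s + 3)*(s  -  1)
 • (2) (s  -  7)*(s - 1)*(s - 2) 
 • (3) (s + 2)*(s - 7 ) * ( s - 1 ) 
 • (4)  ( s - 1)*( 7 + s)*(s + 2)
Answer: 3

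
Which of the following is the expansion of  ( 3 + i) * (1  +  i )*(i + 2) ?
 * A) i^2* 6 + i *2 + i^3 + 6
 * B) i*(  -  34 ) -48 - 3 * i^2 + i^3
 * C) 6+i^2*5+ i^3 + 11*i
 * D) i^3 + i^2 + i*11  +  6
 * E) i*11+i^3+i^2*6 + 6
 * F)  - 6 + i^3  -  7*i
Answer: E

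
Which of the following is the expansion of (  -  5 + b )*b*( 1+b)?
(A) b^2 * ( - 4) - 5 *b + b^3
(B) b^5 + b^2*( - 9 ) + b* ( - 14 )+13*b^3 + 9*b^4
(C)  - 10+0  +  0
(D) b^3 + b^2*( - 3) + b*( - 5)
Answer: A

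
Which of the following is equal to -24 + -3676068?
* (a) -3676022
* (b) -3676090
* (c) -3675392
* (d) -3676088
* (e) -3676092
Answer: e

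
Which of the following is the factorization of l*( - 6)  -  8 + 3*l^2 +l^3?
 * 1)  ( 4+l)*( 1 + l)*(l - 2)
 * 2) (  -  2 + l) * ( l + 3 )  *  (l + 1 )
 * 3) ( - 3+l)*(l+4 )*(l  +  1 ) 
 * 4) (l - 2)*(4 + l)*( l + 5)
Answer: 1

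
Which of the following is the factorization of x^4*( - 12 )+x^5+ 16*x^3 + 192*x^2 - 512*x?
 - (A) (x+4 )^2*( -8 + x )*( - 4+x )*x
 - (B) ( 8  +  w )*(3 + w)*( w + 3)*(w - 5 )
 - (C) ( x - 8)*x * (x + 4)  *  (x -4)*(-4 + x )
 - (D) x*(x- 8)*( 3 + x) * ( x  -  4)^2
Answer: C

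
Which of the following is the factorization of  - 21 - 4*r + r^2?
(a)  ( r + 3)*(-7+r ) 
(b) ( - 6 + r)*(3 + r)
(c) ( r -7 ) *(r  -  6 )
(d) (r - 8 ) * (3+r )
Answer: a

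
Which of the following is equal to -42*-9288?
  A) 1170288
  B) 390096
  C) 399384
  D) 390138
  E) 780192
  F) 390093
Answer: B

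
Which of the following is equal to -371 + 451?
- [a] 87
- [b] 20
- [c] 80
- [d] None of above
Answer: c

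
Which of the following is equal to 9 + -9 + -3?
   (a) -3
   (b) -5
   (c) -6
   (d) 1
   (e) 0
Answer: a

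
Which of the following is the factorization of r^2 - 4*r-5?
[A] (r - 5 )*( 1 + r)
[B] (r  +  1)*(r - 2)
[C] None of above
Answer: A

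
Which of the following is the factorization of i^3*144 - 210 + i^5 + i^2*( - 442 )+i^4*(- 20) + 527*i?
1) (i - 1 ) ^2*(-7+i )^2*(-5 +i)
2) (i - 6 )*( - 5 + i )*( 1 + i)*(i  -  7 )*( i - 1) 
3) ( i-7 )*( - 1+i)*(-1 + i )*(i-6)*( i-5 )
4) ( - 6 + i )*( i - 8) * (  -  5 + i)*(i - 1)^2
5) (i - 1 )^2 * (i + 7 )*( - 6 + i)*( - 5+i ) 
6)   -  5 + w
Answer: 3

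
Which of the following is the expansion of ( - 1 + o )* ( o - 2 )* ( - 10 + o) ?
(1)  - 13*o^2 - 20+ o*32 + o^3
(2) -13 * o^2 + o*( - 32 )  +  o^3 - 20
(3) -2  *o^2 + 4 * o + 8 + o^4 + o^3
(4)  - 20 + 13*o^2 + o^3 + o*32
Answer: 1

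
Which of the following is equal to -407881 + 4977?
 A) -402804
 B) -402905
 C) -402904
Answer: C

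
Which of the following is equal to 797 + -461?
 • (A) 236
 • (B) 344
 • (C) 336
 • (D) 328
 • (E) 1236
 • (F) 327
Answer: C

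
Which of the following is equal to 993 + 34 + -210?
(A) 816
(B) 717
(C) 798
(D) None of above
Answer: D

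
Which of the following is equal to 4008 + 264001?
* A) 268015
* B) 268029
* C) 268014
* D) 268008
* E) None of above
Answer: E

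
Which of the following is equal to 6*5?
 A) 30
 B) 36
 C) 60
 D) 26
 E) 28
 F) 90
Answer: A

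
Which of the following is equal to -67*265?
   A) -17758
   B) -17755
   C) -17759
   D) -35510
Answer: B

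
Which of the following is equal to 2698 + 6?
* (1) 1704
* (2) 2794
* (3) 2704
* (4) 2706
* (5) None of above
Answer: 3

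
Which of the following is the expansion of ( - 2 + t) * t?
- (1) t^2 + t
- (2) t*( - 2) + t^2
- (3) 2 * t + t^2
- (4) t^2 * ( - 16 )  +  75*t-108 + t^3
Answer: 2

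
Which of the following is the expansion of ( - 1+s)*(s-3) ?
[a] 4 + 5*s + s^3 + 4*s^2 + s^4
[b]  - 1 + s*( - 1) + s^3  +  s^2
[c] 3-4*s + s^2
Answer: c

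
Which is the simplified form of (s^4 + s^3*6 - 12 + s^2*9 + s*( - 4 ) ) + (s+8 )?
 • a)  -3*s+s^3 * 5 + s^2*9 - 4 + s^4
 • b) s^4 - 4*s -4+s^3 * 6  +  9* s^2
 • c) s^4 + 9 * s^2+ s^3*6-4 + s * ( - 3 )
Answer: c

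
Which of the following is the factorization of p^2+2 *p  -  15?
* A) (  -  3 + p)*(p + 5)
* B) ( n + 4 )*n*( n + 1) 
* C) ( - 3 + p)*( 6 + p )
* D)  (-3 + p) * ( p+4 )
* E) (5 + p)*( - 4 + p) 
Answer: A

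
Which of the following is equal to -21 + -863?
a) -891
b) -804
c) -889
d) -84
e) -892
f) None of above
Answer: f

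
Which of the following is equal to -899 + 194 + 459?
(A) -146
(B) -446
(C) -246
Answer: C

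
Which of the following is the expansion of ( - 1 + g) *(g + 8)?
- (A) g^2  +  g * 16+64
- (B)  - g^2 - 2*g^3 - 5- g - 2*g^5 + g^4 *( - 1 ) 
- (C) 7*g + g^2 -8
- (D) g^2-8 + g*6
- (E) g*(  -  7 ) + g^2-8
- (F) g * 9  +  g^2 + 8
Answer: C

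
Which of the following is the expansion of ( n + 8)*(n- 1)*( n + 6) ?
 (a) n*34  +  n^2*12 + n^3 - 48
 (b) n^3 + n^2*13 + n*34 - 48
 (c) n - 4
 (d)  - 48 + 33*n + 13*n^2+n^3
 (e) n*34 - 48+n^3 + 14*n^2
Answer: b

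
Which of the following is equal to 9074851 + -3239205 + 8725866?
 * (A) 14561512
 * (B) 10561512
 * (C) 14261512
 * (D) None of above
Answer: A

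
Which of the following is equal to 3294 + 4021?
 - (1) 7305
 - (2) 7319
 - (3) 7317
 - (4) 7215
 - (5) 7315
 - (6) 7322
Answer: 5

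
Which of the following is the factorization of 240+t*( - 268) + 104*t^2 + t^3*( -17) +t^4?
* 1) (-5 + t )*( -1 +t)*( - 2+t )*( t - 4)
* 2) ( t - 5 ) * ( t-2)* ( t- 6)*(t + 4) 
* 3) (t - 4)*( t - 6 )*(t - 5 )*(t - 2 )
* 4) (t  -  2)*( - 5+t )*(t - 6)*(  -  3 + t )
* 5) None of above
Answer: 3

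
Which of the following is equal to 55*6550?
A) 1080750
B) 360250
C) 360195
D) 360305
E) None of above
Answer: B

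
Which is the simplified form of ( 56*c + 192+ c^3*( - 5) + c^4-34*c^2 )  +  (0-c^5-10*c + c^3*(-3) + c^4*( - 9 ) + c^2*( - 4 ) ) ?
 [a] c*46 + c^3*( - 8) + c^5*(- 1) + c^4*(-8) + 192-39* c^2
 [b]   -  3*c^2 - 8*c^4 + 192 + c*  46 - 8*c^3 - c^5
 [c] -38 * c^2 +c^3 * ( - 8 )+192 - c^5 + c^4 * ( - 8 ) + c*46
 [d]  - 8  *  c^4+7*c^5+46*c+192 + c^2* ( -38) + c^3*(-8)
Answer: c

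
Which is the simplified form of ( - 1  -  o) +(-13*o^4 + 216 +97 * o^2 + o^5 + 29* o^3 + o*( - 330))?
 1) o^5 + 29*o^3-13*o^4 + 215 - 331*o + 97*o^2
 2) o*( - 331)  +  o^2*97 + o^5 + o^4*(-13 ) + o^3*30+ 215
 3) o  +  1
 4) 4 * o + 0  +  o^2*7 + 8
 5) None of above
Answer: 1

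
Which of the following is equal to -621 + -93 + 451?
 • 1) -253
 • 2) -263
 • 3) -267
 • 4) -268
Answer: 2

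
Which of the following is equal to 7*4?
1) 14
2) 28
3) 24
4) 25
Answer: 2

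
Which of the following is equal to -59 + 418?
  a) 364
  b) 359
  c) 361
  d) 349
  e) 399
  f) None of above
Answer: b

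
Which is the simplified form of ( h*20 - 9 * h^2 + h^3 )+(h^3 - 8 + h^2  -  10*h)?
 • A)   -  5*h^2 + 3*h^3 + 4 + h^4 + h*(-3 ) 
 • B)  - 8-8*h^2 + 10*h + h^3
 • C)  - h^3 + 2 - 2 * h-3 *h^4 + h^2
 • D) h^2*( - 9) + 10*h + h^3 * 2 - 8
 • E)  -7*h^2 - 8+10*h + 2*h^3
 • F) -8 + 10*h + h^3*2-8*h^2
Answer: F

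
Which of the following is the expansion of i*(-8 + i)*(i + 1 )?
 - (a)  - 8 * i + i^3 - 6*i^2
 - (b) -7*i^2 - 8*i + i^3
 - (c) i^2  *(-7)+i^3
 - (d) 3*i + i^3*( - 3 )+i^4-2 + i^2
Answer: b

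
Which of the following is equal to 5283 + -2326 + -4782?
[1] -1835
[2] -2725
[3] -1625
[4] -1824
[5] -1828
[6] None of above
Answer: 6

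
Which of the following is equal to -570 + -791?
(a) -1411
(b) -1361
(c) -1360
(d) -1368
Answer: b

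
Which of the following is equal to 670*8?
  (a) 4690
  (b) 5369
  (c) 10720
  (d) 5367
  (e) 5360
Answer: e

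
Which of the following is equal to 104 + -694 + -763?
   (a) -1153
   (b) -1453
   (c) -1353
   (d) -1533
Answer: c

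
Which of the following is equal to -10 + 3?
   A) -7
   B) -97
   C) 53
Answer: A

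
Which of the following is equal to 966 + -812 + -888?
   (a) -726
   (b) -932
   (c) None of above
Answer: c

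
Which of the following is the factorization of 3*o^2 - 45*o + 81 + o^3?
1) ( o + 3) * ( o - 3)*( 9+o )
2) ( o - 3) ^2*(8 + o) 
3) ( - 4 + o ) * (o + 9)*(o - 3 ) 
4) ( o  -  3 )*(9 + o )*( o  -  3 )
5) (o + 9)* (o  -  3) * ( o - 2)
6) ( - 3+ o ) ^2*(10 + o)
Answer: 4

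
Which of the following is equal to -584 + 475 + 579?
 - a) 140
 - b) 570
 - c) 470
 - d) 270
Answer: c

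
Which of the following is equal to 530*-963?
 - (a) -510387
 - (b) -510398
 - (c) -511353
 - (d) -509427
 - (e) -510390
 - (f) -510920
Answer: e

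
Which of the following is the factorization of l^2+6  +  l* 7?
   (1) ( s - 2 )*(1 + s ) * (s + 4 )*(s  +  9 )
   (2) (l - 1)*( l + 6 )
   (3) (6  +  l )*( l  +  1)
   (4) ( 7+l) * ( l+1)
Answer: 3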